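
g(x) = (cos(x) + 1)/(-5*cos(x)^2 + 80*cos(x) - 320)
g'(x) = (-10*sin(x)*cos(x) + 80*sin(x))*(cos(x) + 1)/(-5*cos(x)^2 + 80*cos(x) - 320)^2 - sin(x)/(-5*cos(x)^2 + 80*cos(x) - 320) = -(cos(x) + 10)*sin(x)/(5*(cos(x) - 8)^3)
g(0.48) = -0.01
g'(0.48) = 0.00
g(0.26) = -0.01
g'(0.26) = 0.00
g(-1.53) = -0.00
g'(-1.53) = -0.00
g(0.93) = -0.01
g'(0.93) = 0.00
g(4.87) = -0.00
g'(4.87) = -0.00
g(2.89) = -0.00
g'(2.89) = 0.00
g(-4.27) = -0.00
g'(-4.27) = 0.00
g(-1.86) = -0.00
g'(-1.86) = -0.00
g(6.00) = -0.00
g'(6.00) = 0.00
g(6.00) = -0.00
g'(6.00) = 0.00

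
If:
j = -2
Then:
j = -2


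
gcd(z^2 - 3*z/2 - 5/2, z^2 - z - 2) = z + 1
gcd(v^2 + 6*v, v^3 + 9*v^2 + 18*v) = v^2 + 6*v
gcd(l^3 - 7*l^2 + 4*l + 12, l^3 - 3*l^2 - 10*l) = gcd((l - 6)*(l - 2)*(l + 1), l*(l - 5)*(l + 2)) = 1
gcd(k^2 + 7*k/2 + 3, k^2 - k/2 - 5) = k + 2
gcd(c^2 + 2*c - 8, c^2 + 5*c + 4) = c + 4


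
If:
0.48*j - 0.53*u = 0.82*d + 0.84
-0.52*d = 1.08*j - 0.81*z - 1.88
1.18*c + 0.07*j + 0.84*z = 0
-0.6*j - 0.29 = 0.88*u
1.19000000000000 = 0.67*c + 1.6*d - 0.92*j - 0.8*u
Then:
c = -2.61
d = 2.40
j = 3.13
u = -2.47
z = 3.40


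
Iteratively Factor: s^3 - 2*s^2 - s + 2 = (s + 1)*(s^2 - 3*s + 2) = (s - 1)*(s + 1)*(s - 2)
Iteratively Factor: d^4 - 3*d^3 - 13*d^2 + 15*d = (d - 5)*(d^3 + 2*d^2 - 3*d) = d*(d - 5)*(d^2 + 2*d - 3) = d*(d - 5)*(d - 1)*(d + 3)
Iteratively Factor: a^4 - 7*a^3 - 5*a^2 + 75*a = (a - 5)*(a^3 - 2*a^2 - 15*a) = (a - 5)^2*(a^2 + 3*a) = a*(a - 5)^2*(a + 3)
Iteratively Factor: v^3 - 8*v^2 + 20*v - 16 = (v - 2)*(v^2 - 6*v + 8) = (v - 2)^2*(v - 4)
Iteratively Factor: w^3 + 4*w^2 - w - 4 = (w - 1)*(w^2 + 5*w + 4) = (w - 1)*(w + 1)*(w + 4)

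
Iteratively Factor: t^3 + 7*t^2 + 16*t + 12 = (t + 2)*(t^2 + 5*t + 6) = (t + 2)*(t + 3)*(t + 2)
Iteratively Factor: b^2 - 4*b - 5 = (b + 1)*(b - 5)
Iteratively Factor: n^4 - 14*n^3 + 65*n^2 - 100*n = (n - 4)*(n^3 - 10*n^2 + 25*n) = n*(n - 4)*(n^2 - 10*n + 25) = n*(n - 5)*(n - 4)*(n - 5)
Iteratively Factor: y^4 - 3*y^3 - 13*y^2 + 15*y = (y)*(y^3 - 3*y^2 - 13*y + 15) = y*(y - 1)*(y^2 - 2*y - 15) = y*(y - 5)*(y - 1)*(y + 3)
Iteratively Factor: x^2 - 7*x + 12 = (x - 3)*(x - 4)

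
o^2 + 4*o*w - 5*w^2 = (o - w)*(o + 5*w)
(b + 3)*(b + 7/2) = b^2 + 13*b/2 + 21/2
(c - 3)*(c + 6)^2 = c^3 + 9*c^2 - 108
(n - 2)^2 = n^2 - 4*n + 4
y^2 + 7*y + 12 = (y + 3)*(y + 4)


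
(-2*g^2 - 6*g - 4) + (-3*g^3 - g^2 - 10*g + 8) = -3*g^3 - 3*g^2 - 16*g + 4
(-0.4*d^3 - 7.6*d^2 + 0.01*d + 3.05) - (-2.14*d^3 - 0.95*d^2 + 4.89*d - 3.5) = 1.74*d^3 - 6.65*d^2 - 4.88*d + 6.55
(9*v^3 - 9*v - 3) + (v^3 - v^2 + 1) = 10*v^3 - v^2 - 9*v - 2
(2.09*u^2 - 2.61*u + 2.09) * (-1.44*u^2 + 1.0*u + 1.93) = -3.0096*u^4 + 5.8484*u^3 - 1.5859*u^2 - 2.9473*u + 4.0337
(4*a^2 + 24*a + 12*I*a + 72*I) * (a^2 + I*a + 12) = 4*a^4 + 24*a^3 + 16*I*a^3 + 36*a^2 + 96*I*a^2 + 216*a + 144*I*a + 864*I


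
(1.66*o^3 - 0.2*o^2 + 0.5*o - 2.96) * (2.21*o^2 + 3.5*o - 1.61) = 3.6686*o^5 + 5.368*o^4 - 2.2676*o^3 - 4.4696*o^2 - 11.165*o + 4.7656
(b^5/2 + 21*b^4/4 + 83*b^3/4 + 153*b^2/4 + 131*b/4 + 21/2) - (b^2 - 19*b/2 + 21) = b^5/2 + 21*b^4/4 + 83*b^3/4 + 149*b^2/4 + 169*b/4 - 21/2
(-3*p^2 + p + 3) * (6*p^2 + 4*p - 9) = -18*p^4 - 6*p^3 + 49*p^2 + 3*p - 27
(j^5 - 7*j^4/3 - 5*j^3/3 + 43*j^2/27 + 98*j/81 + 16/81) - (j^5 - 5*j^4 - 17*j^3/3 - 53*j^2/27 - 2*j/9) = 8*j^4/3 + 4*j^3 + 32*j^2/9 + 116*j/81 + 16/81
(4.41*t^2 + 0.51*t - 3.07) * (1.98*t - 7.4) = 8.7318*t^3 - 31.6242*t^2 - 9.8526*t + 22.718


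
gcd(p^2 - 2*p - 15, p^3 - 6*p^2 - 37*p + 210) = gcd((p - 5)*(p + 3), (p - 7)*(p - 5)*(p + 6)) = p - 5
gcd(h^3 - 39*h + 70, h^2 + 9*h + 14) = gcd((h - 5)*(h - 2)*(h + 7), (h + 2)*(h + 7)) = h + 7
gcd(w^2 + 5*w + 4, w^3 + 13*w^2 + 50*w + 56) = w + 4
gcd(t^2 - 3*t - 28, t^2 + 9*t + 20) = t + 4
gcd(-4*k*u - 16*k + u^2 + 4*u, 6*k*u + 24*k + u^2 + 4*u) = u + 4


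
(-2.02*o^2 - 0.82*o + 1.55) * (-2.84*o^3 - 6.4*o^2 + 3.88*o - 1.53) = 5.7368*o^5 + 15.2568*o^4 - 6.9916*o^3 - 10.011*o^2 + 7.2686*o - 2.3715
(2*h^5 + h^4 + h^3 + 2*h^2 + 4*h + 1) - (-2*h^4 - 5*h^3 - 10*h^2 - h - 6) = 2*h^5 + 3*h^4 + 6*h^3 + 12*h^2 + 5*h + 7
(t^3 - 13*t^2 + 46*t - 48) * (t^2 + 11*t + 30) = t^5 - 2*t^4 - 67*t^3 + 68*t^2 + 852*t - 1440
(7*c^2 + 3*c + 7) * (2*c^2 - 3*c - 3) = 14*c^4 - 15*c^3 - 16*c^2 - 30*c - 21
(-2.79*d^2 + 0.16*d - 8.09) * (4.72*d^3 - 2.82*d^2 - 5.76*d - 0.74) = -13.1688*d^5 + 8.623*d^4 - 22.5656*d^3 + 23.9568*d^2 + 46.48*d + 5.9866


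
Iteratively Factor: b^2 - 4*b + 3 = (b - 1)*(b - 3)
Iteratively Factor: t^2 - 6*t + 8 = (t - 4)*(t - 2)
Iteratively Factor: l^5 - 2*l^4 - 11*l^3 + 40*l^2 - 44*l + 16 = (l - 2)*(l^4 - 11*l^2 + 18*l - 8) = (l - 2)*(l - 1)*(l^3 + l^2 - 10*l + 8) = (l - 2)*(l - 1)*(l + 4)*(l^2 - 3*l + 2) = (l - 2)*(l - 1)^2*(l + 4)*(l - 2)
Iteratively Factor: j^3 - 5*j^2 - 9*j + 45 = (j - 3)*(j^2 - 2*j - 15) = (j - 5)*(j - 3)*(j + 3)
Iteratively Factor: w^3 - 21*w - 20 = (w + 1)*(w^2 - w - 20) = (w - 5)*(w + 1)*(w + 4)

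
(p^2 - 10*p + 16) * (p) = p^3 - 10*p^2 + 16*p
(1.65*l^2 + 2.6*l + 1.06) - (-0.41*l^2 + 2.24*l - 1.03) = 2.06*l^2 + 0.36*l + 2.09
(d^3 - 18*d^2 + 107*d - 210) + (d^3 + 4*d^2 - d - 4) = 2*d^3 - 14*d^2 + 106*d - 214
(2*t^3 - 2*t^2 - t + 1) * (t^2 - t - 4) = 2*t^5 - 4*t^4 - 7*t^3 + 10*t^2 + 3*t - 4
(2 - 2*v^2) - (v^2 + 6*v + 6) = -3*v^2 - 6*v - 4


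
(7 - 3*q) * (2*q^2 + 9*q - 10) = -6*q^3 - 13*q^2 + 93*q - 70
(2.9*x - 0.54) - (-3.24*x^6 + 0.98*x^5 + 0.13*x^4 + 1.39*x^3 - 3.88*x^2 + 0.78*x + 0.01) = 3.24*x^6 - 0.98*x^5 - 0.13*x^4 - 1.39*x^3 + 3.88*x^2 + 2.12*x - 0.55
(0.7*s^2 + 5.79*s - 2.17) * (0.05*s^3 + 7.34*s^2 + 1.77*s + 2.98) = 0.035*s^5 + 5.4275*s^4 + 43.6291*s^3 - 3.5935*s^2 + 13.4133*s - 6.4666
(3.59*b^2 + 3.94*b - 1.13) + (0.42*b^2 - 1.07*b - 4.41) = 4.01*b^2 + 2.87*b - 5.54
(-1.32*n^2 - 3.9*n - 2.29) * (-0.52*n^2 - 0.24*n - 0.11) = 0.6864*n^4 + 2.3448*n^3 + 2.272*n^2 + 0.9786*n + 0.2519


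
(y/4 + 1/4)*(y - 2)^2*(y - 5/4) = y^4/4 - 17*y^3/16 + 15*y^2/16 + y - 5/4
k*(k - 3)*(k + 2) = k^3 - k^2 - 6*k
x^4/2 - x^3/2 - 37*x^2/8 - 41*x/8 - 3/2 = (x/2 + 1/2)*(x - 4)*(x + 1/2)*(x + 3/2)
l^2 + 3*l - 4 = (l - 1)*(l + 4)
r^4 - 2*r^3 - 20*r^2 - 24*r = r*(r - 6)*(r + 2)^2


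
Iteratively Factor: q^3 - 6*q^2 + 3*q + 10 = (q - 5)*(q^2 - q - 2) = (q - 5)*(q - 2)*(q + 1)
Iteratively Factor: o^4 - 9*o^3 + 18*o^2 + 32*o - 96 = (o - 4)*(o^3 - 5*o^2 - 2*o + 24) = (o - 4)^2*(o^2 - o - 6) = (o - 4)^2*(o - 3)*(o + 2)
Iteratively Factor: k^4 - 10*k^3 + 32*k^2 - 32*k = (k - 2)*(k^3 - 8*k^2 + 16*k) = k*(k - 2)*(k^2 - 8*k + 16) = k*(k - 4)*(k - 2)*(k - 4)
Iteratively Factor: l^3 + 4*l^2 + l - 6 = (l + 2)*(l^2 + 2*l - 3) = (l + 2)*(l + 3)*(l - 1)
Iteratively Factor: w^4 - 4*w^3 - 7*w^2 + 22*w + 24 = (w - 3)*(w^3 - w^2 - 10*w - 8) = (w - 3)*(w + 1)*(w^2 - 2*w - 8) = (w - 4)*(w - 3)*(w + 1)*(w + 2)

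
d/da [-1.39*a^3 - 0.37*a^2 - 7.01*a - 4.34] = -4.17*a^2 - 0.74*a - 7.01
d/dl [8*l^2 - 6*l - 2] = 16*l - 6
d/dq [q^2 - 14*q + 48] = 2*q - 14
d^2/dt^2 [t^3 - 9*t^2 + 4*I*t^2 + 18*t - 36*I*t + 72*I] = 6*t - 18 + 8*I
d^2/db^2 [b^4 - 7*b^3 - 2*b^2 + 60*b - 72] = 12*b^2 - 42*b - 4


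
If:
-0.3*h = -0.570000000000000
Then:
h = 1.90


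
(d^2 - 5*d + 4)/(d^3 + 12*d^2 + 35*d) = (d^2 - 5*d + 4)/(d*(d^2 + 12*d + 35))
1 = 1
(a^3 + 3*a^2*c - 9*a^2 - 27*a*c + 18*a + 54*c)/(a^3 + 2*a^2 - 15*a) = (a^2 + 3*a*c - 6*a - 18*c)/(a*(a + 5))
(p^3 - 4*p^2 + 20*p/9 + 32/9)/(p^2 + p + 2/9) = (3*p^2 - 14*p + 16)/(3*p + 1)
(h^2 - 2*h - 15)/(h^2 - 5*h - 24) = (h - 5)/(h - 8)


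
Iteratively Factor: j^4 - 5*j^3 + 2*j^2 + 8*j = (j - 2)*(j^3 - 3*j^2 - 4*j) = (j - 4)*(j - 2)*(j^2 + j) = (j - 4)*(j - 2)*(j + 1)*(j)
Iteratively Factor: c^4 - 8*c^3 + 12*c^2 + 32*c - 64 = (c - 2)*(c^3 - 6*c^2 + 32) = (c - 4)*(c - 2)*(c^2 - 2*c - 8) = (c - 4)^2*(c - 2)*(c + 2)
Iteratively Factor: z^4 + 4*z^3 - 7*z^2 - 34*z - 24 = (z - 3)*(z^3 + 7*z^2 + 14*z + 8) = (z - 3)*(z + 4)*(z^2 + 3*z + 2) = (z - 3)*(z + 2)*(z + 4)*(z + 1)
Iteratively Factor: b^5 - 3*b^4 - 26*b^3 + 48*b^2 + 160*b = (b - 5)*(b^4 + 2*b^3 - 16*b^2 - 32*b) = (b - 5)*(b + 2)*(b^3 - 16*b) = (b - 5)*(b - 4)*(b + 2)*(b^2 + 4*b) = b*(b - 5)*(b - 4)*(b + 2)*(b + 4)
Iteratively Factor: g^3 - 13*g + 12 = (g + 4)*(g^2 - 4*g + 3) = (g - 1)*(g + 4)*(g - 3)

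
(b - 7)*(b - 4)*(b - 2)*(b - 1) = b^4 - 14*b^3 + 63*b^2 - 106*b + 56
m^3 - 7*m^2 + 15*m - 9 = (m - 3)^2*(m - 1)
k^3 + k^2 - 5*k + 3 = (k - 1)^2*(k + 3)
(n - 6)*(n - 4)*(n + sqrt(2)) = n^3 - 10*n^2 + sqrt(2)*n^2 - 10*sqrt(2)*n + 24*n + 24*sqrt(2)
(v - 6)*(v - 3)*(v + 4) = v^3 - 5*v^2 - 18*v + 72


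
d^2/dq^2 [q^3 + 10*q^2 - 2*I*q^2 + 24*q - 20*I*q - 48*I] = 6*q + 20 - 4*I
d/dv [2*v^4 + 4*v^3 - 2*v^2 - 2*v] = 8*v^3 + 12*v^2 - 4*v - 2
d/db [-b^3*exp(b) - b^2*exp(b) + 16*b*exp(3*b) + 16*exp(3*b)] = (-b^3 - 4*b^2 + 48*b*exp(2*b) - 2*b + 64*exp(2*b))*exp(b)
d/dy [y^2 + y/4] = 2*y + 1/4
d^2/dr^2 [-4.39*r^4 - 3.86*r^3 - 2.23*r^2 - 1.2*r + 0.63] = -52.68*r^2 - 23.16*r - 4.46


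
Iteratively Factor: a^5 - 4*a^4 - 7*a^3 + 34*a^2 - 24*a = (a - 4)*(a^4 - 7*a^2 + 6*a) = (a - 4)*(a - 2)*(a^3 + 2*a^2 - 3*a) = (a - 4)*(a - 2)*(a - 1)*(a^2 + 3*a) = a*(a - 4)*(a - 2)*(a - 1)*(a + 3)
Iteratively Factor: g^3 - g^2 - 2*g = (g)*(g^2 - g - 2) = g*(g + 1)*(g - 2)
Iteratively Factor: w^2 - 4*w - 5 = (w + 1)*(w - 5)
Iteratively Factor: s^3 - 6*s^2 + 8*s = (s - 4)*(s^2 - 2*s) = s*(s - 4)*(s - 2)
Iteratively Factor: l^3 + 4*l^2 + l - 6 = (l - 1)*(l^2 + 5*l + 6) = (l - 1)*(l + 2)*(l + 3)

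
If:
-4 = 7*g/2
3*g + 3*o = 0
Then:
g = -8/7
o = 8/7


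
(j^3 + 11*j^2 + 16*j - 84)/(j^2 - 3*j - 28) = (-j^3 - 11*j^2 - 16*j + 84)/(-j^2 + 3*j + 28)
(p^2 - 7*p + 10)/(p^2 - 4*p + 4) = (p - 5)/(p - 2)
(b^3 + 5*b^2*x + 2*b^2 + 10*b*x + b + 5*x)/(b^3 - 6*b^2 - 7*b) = (b^2 + 5*b*x + b + 5*x)/(b*(b - 7))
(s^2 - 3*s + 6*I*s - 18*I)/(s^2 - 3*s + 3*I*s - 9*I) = (s + 6*I)/(s + 3*I)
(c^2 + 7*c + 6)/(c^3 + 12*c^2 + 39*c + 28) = (c + 6)/(c^2 + 11*c + 28)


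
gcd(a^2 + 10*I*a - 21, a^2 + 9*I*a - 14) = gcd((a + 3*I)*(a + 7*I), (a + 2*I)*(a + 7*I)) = a + 7*I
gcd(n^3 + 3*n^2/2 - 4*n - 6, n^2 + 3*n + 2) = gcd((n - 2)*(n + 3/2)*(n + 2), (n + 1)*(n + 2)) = n + 2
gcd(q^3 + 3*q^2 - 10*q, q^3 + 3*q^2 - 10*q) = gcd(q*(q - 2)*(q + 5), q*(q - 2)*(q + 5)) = q^3 + 3*q^2 - 10*q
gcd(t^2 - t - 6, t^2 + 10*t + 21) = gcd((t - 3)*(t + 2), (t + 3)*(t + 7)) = 1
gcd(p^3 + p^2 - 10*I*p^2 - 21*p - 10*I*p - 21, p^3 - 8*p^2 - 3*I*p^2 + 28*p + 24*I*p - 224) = p - 7*I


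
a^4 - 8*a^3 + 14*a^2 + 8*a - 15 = (a - 5)*(a - 3)*(a - 1)*(a + 1)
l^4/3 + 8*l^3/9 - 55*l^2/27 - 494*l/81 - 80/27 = (l/3 + 1)*(l - 8/3)*(l + 2/3)*(l + 5/3)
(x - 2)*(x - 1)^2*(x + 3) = x^4 - x^3 - 7*x^2 + 13*x - 6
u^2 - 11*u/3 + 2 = (u - 3)*(u - 2/3)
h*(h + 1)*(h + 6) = h^3 + 7*h^2 + 6*h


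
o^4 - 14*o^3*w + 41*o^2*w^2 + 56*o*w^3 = o*(o - 8*w)*(o - 7*w)*(o + w)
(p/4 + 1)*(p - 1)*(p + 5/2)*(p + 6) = p^4/4 + 23*p^3/8 + 73*p^2/8 + 11*p/4 - 15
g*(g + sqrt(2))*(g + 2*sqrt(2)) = g^3 + 3*sqrt(2)*g^2 + 4*g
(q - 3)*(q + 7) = q^2 + 4*q - 21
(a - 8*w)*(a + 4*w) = a^2 - 4*a*w - 32*w^2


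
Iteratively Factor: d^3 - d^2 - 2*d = (d + 1)*(d^2 - 2*d) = d*(d + 1)*(d - 2)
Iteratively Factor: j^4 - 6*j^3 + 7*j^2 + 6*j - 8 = (j - 2)*(j^3 - 4*j^2 - j + 4) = (j - 2)*(j + 1)*(j^2 - 5*j + 4) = (j - 4)*(j - 2)*(j + 1)*(j - 1)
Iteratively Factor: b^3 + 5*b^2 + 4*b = (b + 1)*(b^2 + 4*b) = (b + 1)*(b + 4)*(b)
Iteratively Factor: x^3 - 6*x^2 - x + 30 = (x - 3)*(x^2 - 3*x - 10) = (x - 3)*(x + 2)*(x - 5)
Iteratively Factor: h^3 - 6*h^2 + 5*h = (h)*(h^2 - 6*h + 5) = h*(h - 1)*(h - 5)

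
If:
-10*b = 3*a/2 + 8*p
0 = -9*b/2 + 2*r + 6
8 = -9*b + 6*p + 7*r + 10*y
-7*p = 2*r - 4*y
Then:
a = 2912*y/243 - 7600/243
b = 668/81 - 376*y/81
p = 32*y/9 - 40/9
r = 140/9 - 94*y/9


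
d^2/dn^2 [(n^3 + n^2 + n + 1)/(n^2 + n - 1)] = 2*(2*n^3 + 3*n^2 + 9*n + 4)/(n^6 + 3*n^5 - 5*n^3 + 3*n - 1)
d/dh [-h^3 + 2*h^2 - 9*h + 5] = -3*h^2 + 4*h - 9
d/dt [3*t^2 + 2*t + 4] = 6*t + 2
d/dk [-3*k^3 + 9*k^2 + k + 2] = -9*k^2 + 18*k + 1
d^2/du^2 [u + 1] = 0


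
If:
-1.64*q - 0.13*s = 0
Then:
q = -0.0792682926829268*s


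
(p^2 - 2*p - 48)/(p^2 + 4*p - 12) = (p - 8)/(p - 2)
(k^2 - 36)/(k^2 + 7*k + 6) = (k - 6)/(k + 1)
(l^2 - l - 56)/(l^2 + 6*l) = (l^2 - l - 56)/(l*(l + 6))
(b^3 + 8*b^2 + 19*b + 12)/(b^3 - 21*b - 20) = (b + 3)/(b - 5)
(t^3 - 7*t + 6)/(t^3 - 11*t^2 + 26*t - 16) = (t + 3)/(t - 8)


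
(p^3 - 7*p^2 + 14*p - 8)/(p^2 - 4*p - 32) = (-p^3 + 7*p^2 - 14*p + 8)/(-p^2 + 4*p + 32)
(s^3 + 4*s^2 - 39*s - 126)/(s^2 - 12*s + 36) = (s^2 + 10*s + 21)/(s - 6)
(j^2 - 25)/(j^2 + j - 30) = (j + 5)/(j + 6)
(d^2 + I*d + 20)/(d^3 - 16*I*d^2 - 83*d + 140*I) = (d + 5*I)/(d^2 - 12*I*d - 35)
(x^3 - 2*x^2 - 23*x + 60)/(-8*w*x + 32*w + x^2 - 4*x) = (x^2 + 2*x - 15)/(-8*w + x)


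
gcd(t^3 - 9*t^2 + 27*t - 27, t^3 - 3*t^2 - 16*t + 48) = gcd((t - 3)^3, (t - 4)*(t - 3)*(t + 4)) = t - 3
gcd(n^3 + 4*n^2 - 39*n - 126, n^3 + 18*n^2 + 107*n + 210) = n + 7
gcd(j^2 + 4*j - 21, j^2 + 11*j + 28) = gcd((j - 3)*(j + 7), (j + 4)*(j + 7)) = j + 7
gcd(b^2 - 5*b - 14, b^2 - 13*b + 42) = b - 7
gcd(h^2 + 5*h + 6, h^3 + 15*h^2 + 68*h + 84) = h + 2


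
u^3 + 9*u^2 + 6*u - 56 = (u - 2)*(u + 4)*(u + 7)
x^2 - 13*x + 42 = (x - 7)*(x - 6)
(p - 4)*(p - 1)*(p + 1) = p^3 - 4*p^2 - p + 4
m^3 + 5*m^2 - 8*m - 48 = (m - 3)*(m + 4)^2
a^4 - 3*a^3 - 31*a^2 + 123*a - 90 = (a - 5)*(a - 3)*(a - 1)*(a + 6)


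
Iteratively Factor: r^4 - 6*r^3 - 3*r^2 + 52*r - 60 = (r - 2)*(r^3 - 4*r^2 - 11*r + 30) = (r - 5)*(r - 2)*(r^2 + r - 6) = (r - 5)*(r - 2)^2*(r + 3)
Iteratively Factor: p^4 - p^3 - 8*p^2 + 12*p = (p - 2)*(p^3 + p^2 - 6*p) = p*(p - 2)*(p^2 + p - 6) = p*(p - 2)*(p + 3)*(p - 2)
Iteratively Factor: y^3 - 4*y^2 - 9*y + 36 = (y + 3)*(y^2 - 7*y + 12) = (y - 3)*(y + 3)*(y - 4)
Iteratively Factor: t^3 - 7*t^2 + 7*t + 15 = (t - 3)*(t^2 - 4*t - 5) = (t - 5)*(t - 3)*(t + 1)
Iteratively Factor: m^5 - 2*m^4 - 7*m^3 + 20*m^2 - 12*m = (m - 2)*(m^4 - 7*m^2 + 6*m) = (m - 2)^2*(m^3 + 2*m^2 - 3*m) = m*(m - 2)^2*(m^2 + 2*m - 3) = m*(m - 2)^2*(m - 1)*(m + 3)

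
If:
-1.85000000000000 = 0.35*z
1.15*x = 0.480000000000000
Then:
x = 0.42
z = -5.29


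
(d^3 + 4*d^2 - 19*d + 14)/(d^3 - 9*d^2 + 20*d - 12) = (d + 7)/(d - 6)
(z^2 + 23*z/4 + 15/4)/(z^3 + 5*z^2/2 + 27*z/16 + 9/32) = 8*(z + 5)/(8*z^2 + 14*z + 3)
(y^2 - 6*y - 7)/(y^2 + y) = (y - 7)/y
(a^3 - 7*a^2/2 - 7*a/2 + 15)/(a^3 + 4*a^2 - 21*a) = (a^2 - a/2 - 5)/(a*(a + 7))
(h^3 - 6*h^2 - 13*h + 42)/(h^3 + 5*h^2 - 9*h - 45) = (h^2 - 9*h + 14)/(h^2 + 2*h - 15)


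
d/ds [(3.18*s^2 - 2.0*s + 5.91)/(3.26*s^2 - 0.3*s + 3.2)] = (5.566*s^2 - 18.1812*s - 4.627)/(10.6276*s^4 - 1.956*s^3 + 20.954*s^2 - 1.92*s + 10.24)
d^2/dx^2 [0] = 0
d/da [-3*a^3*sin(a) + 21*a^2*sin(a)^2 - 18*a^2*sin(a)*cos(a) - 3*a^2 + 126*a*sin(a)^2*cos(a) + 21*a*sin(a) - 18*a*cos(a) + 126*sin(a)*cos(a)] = -3*a^3*cos(a) - 9*a^2*sin(a) + 21*a^2*sin(2*a) - 18*a^2*cos(2*a) - 27*a*sin(a)/2 - 18*a*sin(2*a) + 189*a*sin(3*a)/2 + 21*a*cos(a) - 21*a*cos(2*a) + 15*a + 21*sin(a) + 27*cos(a)/2 + 126*cos(2*a) - 63*cos(3*a)/2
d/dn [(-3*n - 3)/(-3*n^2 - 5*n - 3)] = 3*(3*n^2 + 5*n - (n + 1)*(6*n + 5) + 3)/(3*n^2 + 5*n + 3)^2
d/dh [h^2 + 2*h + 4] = 2*h + 2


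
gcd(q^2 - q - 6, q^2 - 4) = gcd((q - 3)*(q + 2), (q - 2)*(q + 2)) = q + 2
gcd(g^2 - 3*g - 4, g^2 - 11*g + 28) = g - 4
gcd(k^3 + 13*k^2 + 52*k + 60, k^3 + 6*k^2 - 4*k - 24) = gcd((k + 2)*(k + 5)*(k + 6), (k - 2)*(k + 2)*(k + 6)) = k^2 + 8*k + 12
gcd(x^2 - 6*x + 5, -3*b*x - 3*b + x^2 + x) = 1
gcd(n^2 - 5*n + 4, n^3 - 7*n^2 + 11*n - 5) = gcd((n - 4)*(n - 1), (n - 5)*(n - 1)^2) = n - 1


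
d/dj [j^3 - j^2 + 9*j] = 3*j^2 - 2*j + 9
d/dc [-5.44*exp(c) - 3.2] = -5.44*exp(c)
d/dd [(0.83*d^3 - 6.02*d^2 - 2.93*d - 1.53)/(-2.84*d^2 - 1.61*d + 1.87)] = (-2.3572*d^4 - 2.6726*d^3 + 6.0273*d^2 - 31.2052*d - 7.9424)/(8.0656*d^4 + 9.1448*d^3 - 8.0295*d^2 - 6.0214*d + 3.4969)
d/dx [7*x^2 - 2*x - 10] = 14*x - 2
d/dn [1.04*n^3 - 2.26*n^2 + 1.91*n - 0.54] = 3.12*n^2 - 4.52*n + 1.91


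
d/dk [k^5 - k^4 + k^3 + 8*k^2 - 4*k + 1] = 5*k^4 - 4*k^3 + 3*k^2 + 16*k - 4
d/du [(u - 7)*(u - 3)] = 2*u - 10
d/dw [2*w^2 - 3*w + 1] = 4*w - 3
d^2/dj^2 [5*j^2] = 10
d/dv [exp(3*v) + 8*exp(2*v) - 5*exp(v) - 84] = (3*exp(2*v) + 16*exp(v) - 5)*exp(v)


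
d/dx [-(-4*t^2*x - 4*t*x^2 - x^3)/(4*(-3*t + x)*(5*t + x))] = (-60*t^4 - 120*t^3*x - 41*t^2*x^2 + 4*t*x^3 + x^4)/(4*(225*t^4 - 60*t^3*x - 26*t^2*x^2 + 4*t*x^3 + x^4))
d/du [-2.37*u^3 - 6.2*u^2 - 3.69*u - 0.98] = -7.11*u^2 - 12.4*u - 3.69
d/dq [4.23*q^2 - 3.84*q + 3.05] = 8.46*q - 3.84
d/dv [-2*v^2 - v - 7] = -4*v - 1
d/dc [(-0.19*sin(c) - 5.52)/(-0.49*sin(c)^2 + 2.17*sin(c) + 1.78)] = (-0.0931*sin(c)^2 - 5.4096*sin(c) + 11.6402)*cos(c)/(0.2401*sin(c)^4 - 2.1266*sin(c)^3 + 2.9645*sin(c)^2 + 7.7252*sin(c) + 3.1684)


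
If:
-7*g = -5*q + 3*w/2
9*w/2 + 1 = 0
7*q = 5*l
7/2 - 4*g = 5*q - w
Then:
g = 65/198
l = 2723/4950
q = 389/990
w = -2/9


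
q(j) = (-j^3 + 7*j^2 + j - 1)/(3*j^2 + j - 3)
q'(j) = (-6*j - 1)*(-j^3 + 7*j^2 + j - 1)/(3*j^2 + j - 3)^2 + (-3*j^2 + 14*j + 1)/(3*j^2 + j - 3)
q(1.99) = 1.92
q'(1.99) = -0.72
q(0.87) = 32.05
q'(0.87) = -1339.43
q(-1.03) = -7.66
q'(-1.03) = 66.42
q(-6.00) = 4.66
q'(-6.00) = -0.28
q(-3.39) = 4.09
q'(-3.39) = -0.06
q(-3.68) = 4.12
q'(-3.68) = -0.12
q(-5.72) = 4.58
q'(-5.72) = -0.28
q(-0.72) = -1.05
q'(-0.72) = 6.53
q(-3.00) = 4.10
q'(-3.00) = 0.08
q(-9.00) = 5.57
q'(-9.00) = -0.32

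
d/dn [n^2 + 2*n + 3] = 2*n + 2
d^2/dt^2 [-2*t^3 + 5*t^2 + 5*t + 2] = 10 - 12*t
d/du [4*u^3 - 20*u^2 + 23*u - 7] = 12*u^2 - 40*u + 23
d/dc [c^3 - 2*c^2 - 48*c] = 3*c^2 - 4*c - 48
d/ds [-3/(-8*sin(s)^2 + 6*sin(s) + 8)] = 3*(3 - 8*sin(s))*cos(s)/(2*(3*sin(s) + 4*cos(s)^2)^2)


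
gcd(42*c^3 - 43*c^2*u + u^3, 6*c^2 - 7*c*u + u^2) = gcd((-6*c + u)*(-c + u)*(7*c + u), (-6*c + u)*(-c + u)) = 6*c^2 - 7*c*u + u^2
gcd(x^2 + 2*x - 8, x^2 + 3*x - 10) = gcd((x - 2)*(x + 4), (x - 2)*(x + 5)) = x - 2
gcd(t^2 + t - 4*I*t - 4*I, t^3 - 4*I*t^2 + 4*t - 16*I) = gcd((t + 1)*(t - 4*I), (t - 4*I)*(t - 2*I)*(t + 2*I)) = t - 4*I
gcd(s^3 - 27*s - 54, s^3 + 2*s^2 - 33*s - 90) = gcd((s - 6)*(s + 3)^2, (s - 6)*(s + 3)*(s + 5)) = s^2 - 3*s - 18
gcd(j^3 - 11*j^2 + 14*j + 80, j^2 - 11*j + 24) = j - 8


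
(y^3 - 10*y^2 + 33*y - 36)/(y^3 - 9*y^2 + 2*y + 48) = (y^2 - 7*y + 12)/(y^2 - 6*y - 16)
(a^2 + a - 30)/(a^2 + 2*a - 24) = (a - 5)/(a - 4)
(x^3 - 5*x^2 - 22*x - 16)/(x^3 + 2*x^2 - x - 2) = (x - 8)/(x - 1)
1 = 1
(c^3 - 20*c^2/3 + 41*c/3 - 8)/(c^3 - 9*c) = (3*c^2 - 11*c + 8)/(3*c*(c + 3))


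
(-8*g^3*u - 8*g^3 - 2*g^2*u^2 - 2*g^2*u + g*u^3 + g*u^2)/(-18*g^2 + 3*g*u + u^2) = g*(-8*g^2*u - 8*g^2 - 2*g*u^2 - 2*g*u + u^3 + u^2)/(-18*g^2 + 3*g*u + u^2)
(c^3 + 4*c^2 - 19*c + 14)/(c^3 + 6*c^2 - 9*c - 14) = (c - 1)/(c + 1)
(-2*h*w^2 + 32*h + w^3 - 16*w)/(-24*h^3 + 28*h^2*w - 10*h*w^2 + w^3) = (w^2 - 16)/(12*h^2 - 8*h*w + w^2)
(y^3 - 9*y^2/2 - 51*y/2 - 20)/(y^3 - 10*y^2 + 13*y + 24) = (y + 5/2)/(y - 3)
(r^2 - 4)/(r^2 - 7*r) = (r^2 - 4)/(r*(r - 7))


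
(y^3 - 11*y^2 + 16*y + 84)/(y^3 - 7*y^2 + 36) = (y - 7)/(y - 3)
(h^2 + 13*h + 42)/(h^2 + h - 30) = (h + 7)/(h - 5)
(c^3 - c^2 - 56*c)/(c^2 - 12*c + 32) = c*(c + 7)/(c - 4)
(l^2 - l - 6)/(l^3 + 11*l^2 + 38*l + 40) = (l - 3)/(l^2 + 9*l + 20)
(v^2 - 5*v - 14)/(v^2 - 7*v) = (v + 2)/v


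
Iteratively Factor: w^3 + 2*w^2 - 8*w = (w)*(w^2 + 2*w - 8) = w*(w - 2)*(w + 4)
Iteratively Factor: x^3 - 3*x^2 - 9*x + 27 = (x + 3)*(x^2 - 6*x + 9) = (x - 3)*(x + 3)*(x - 3)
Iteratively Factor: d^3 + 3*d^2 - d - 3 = (d - 1)*(d^2 + 4*d + 3) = (d - 1)*(d + 1)*(d + 3)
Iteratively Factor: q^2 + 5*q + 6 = (q + 3)*(q + 2)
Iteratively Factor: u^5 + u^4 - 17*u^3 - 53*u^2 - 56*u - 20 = (u - 5)*(u^4 + 6*u^3 + 13*u^2 + 12*u + 4) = (u - 5)*(u + 2)*(u^3 + 4*u^2 + 5*u + 2) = (u - 5)*(u + 1)*(u + 2)*(u^2 + 3*u + 2) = (u - 5)*(u + 1)^2*(u + 2)*(u + 2)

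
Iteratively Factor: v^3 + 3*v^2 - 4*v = (v + 4)*(v^2 - v) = v*(v + 4)*(v - 1)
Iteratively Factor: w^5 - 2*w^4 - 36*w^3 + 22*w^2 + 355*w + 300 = (w + 4)*(w^4 - 6*w^3 - 12*w^2 + 70*w + 75) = (w - 5)*(w + 4)*(w^3 - w^2 - 17*w - 15) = (w - 5)^2*(w + 4)*(w^2 + 4*w + 3) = (w - 5)^2*(w + 1)*(w + 4)*(w + 3)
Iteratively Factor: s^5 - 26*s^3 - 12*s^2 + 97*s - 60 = (s + 3)*(s^4 - 3*s^3 - 17*s^2 + 39*s - 20) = (s - 1)*(s + 3)*(s^3 - 2*s^2 - 19*s + 20) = (s - 1)*(s + 3)*(s + 4)*(s^2 - 6*s + 5) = (s - 1)^2*(s + 3)*(s + 4)*(s - 5)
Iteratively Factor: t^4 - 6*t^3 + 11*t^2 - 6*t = (t - 1)*(t^3 - 5*t^2 + 6*t) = (t - 2)*(t - 1)*(t^2 - 3*t) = t*(t - 2)*(t - 1)*(t - 3)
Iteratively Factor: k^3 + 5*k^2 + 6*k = (k + 2)*(k^2 + 3*k) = (k + 2)*(k + 3)*(k)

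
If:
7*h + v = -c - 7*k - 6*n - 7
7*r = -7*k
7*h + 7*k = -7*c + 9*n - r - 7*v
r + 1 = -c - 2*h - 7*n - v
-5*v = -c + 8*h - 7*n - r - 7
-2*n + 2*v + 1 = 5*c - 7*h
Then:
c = 2083/77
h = 2412/77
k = -1649/77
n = -670/77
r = 1649/77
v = -3943/77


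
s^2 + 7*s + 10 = (s + 2)*(s + 5)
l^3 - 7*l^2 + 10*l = l*(l - 5)*(l - 2)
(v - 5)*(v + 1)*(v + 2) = v^3 - 2*v^2 - 13*v - 10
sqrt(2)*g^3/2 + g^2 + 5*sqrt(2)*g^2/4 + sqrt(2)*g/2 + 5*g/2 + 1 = (g + 1/2)*(g + 2)*(sqrt(2)*g/2 + 1)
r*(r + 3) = r^2 + 3*r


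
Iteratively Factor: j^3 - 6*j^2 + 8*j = (j)*(j^2 - 6*j + 8) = j*(j - 2)*(j - 4)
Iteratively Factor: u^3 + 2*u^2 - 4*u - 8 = (u - 2)*(u^2 + 4*u + 4) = (u - 2)*(u + 2)*(u + 2)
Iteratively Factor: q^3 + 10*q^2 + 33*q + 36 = (q + 3)*(q^2 + 7*q + 12) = (q + 3)^2*(q + 4)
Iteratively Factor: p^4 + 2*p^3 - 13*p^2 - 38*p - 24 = (p + 3)*(p^3 - p^2 - 10*p - 8) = (p + 2)*(p + 3)*(p^2 - 3*p - 4) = (p + 1)*(p + 2)*(p + 3)*(p - 4)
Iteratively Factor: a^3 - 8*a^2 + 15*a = (a - 5)*(a^2 - 3*a) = (a - 5)*(a - 3)*(a)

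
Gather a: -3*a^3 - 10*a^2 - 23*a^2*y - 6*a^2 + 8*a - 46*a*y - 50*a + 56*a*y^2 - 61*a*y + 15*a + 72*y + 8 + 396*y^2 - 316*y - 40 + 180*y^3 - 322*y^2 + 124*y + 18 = -3*a^3 + a^2*(-23*y - 16) + a*(56*y^2 - 107*y - 27) + 180*y^3 + 74*y^2 - 120*y - 14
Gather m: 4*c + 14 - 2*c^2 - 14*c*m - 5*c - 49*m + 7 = -2*c^2 - c + m*(-14*c - 49) + 21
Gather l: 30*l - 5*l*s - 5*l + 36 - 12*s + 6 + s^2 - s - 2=l*(25 - 5*s) + s^2 - 13*s + 40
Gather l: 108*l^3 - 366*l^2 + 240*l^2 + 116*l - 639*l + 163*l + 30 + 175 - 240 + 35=108*l^3 - 126*l^2 - 360*l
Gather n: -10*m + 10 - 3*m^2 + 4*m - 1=-3*m^2 - 6*m + 9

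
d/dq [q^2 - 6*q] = 2*q - 6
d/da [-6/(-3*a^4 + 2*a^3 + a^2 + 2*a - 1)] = 12*(-6*a^3 + 3*a^2 + a + 1)/(-3*a^4 + 2*a^3 + a^2 + 2*a - 1)^2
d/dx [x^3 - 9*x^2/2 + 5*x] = 3*x^2 - 9*x + 5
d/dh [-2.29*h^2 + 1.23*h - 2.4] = 1.23 - 4.58*h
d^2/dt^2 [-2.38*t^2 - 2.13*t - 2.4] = -4.76000000000000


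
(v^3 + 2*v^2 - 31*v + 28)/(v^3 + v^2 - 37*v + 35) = (v - 4)/(v - 5)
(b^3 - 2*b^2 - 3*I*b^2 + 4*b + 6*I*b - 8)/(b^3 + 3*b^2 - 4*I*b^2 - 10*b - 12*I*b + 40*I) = (b + I)/(b + 5)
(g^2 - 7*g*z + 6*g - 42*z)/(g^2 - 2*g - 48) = (g - 7*z)/(g - 8)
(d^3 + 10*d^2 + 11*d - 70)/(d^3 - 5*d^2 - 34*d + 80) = (d + 7)/(d - 8)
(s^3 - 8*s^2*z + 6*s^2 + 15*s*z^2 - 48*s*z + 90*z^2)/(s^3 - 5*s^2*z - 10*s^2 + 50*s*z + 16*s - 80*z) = (s^2 - 3*s*z + 6*s - 18*z)/(s^2 - 10*s + 16)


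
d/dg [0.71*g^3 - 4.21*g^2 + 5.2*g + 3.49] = 2.13*g^2 - 8.42*g + 5.2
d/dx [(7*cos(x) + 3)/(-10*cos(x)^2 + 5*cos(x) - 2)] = (-70*cos(x)^2 - 60*cos(x) + 29)*sin(x)/(10*sin(x)^2 + 5*cos(x) - 12)^2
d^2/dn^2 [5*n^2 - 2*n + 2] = 10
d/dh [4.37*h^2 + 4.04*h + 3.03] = 8.74*h + 4.04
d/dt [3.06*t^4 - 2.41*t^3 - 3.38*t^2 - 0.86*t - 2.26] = 12.24*t^3 - 7.23*t^2 - 6.76*t - 0.86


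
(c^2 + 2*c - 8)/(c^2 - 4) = (c + 4)/(c + 2)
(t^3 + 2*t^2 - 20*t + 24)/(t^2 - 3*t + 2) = (t^2 + 4*t - 12)/(t - 1)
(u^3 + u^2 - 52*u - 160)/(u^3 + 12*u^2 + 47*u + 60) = (u - 8)/(u + 3)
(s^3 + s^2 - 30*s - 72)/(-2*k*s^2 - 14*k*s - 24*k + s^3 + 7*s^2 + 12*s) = (s - 6)/(-2*k + s)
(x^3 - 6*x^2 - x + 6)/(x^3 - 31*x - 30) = (x - 1)/(x + 5)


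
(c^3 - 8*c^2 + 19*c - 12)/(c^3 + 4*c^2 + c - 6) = (c^2 - 7*c + 12)/(c^2 + 5*c + 6)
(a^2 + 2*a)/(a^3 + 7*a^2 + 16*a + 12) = a/(a^2 + 5*a + 6)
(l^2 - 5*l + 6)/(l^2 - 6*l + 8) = (l - 3)/(l - 4)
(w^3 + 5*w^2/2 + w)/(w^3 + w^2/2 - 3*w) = (2*w + 1)/(2*w - 3)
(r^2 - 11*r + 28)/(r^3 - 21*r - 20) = (-r^2 + 11*r - 28)/(-r^3 + 21*r + 20)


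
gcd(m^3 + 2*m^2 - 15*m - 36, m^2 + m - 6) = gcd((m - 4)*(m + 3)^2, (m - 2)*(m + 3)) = m + 3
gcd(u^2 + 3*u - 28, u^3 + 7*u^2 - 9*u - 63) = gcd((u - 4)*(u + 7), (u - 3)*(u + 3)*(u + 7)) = u + 7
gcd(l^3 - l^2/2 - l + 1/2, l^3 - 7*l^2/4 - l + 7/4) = l^2 - 1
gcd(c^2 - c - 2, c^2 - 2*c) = c - 2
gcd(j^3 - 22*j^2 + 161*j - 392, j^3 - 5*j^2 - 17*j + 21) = j - 7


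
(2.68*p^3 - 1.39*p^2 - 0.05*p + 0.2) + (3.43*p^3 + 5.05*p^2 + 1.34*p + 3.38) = 6.11*p^3 + 3.66*p^2 + 1.29*p + 3.58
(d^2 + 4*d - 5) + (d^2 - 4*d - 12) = 2*d^2 - 17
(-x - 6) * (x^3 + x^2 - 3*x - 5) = -x^4 - 7*x^3 - 3*x^2 + 23*x + 30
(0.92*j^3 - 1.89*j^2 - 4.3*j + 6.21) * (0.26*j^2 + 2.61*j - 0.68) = 0.2392*j^5 + 1.9098*j^4 - 6.6765*j^3 - 8.3232*j^2 + 19.1321*j - 4.2228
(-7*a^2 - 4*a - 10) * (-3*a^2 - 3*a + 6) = 21*a^4 + 33*a^3 + 6*a - 60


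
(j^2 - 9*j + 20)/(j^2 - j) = (j^2 - 9*j + 20)/(j*(j - 1))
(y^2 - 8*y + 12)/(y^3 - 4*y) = (y - 6)/(y*(y + 2))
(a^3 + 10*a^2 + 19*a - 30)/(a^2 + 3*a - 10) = (a^2 + 5*a - 6)/(a - 2)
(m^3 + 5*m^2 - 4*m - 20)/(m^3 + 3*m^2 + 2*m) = (m^2 + 3*m - 10)/(m*(m + 1))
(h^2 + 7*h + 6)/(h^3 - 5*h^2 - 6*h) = (h + 6)/(h*(h - 6))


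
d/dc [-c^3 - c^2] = c*(-3*c - 2)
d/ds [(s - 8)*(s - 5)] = 2*s - 13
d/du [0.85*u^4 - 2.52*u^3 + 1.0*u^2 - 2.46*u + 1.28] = 3.4*u^3 - 7.56*u^2 + 2.0*u - 2.46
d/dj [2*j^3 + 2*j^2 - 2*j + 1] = 6*j^2 + 4*j - 2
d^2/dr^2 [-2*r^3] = -12*r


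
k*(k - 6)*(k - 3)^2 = k^4 - 12*k^3 + 45*k^2 - 54*k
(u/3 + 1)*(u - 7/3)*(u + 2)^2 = u^4/3 + 14*u^3/9 - u^2/9 - 76*u/9 - 28/3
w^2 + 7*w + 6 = (w + 1)*(w + 6)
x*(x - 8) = x^2 - 8*x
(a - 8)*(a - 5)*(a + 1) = a^3 - 12*a^2 + 27*a + 40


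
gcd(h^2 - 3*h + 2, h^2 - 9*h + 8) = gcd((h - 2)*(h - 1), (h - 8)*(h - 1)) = h - 1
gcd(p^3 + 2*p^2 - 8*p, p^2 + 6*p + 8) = p + 4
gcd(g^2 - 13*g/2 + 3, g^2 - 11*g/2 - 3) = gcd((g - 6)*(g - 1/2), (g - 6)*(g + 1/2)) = g - 6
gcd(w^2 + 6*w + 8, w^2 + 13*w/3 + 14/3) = w + 2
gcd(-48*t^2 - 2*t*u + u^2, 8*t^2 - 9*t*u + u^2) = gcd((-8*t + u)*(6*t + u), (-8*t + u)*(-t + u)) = 8*t - u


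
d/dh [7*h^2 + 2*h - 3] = 14*h + 2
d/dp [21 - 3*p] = -3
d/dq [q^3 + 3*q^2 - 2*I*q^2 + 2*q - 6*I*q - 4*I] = 3*q^2 + q*(6 - 4*I) + 2 - 6*I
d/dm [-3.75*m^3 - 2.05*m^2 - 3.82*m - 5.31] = -11.25*m^2 - 4.1*m - 3.82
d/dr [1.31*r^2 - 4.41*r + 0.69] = 2.62*r - 4.41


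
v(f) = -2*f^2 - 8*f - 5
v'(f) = -4*f - 8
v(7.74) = -186.74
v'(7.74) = -38.96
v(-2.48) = 2.54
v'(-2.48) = 1.92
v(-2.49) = 2.52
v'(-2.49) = 1.96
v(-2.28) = 2.84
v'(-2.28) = 1.12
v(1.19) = -17.35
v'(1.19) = -12.76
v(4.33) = -77.14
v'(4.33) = -25.32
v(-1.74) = 2.86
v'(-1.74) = -1.04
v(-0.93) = 0.71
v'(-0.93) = -4.28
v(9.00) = -239.00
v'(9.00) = -44.00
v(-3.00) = 1.00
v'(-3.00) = 4.00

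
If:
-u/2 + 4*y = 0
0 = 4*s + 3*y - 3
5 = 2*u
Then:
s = 33/64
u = 5/2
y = 5/16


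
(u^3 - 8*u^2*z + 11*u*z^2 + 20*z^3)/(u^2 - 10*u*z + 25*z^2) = (-u^2 + 3*u*z + 4*z^2)/(-u + 5*z)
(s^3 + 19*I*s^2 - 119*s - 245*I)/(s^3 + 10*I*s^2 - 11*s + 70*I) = (s + 7*I)/(s - 2*I)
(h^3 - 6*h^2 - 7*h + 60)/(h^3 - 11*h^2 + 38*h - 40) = (h + 3)/(h - 2)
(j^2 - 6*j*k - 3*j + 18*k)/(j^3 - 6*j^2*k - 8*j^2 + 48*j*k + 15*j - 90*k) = 1/(j - 5)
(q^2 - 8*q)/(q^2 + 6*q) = (q - 8)/(q + 6)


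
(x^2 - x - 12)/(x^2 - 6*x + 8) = (x + 3)/(x - 2)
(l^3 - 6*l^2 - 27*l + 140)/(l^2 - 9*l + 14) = (l^2 + l - 20)/(l - 2)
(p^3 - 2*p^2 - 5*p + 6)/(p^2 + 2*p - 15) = (p^2 + p - 2)/(p + 5)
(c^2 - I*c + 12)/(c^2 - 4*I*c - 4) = (-c^2 + I*c - 12)/(-c^2 + 4*I*c + 4)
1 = 1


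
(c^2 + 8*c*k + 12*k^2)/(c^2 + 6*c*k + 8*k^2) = (c + 6*k)/(c + 4*k)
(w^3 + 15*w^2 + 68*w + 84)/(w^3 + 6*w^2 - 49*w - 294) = (w + 2)/(w - 7)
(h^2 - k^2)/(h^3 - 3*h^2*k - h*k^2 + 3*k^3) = 1/(h - 3*k)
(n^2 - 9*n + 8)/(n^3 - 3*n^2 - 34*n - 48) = (n - 1)/(n^2 + 5*n + 6)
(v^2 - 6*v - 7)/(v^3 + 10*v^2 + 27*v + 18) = (v - 7)/(v^2 + 9*v + 18)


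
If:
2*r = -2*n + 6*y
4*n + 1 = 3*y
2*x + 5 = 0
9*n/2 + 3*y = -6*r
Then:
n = -14/53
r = 11/53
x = -5/2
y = -1/53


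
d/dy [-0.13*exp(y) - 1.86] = -0.13*exp(y)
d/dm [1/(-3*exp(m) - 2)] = 3*exp(m)/(3*exp(m) + 2)^2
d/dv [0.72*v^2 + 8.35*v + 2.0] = 1.44*v + 8.35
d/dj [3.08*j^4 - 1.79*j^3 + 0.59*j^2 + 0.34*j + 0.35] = 12.32*j^3 - 5.37*j^2 + 1.18*j + 0.34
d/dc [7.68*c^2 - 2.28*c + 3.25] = 15.36*c - 2.28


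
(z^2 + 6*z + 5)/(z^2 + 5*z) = (z + 1)/z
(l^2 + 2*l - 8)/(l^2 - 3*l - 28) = (l - 2)/(l - 7)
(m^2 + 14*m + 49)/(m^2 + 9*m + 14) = (m + 7)/(m + 2)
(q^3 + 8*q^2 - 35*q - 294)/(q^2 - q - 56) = (q^2 + q - 42)/(q - 8)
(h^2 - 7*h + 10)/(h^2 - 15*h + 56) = (h^2 - 7*h + 10)/(h^2 - 15*h + 56)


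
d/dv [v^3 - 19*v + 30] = 3*v^2 - 19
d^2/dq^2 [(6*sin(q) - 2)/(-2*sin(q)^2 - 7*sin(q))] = 2*(12*sin(q)^2 - 58*sin(q) - 66 - 25/sin(q) + 84/sin(q)^2 + 98/sin(q)^3)/(2*sin(q) + 7)^3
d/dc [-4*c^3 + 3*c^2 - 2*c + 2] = -12*c^2 + 6*c - 2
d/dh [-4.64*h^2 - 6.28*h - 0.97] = -9.28*h - 6.28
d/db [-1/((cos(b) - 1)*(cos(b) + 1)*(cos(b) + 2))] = (3 - 4*cos(b)/sin(b)^2 - 2/sin(b)^2)/((cos(b) + 2)^2*sin(b))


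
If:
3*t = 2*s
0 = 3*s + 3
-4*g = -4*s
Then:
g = -1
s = -1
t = -2/3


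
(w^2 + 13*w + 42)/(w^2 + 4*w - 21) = (w + 6)/(w - 3)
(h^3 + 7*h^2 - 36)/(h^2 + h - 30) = (h^2 + h - 6)/(h - 5)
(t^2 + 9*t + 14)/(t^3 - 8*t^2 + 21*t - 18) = (t^2 + 9*t + 14)/(t^3 - 8*t^2 + 21*t - 18)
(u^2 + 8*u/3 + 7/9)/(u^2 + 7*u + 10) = (9*u^2 + 24*u + 7)/(9*(u^2 + 7*u + 10))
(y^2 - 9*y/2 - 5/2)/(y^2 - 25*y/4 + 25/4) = 2*(2*y + 1)/(4*y - 5)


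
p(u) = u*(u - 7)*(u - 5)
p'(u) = u*(u - 7) + u*(u - 5) + (u - 7)*(u - 5)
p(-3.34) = -288.03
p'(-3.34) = 148.63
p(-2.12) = -137.66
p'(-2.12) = 99.36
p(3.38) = 19.82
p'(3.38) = -11.85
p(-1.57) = -88.40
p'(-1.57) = 80.07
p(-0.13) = -4.75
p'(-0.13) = 38.17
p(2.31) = 29.14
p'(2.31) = -4.43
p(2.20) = 29.57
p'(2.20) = -3.28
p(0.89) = 22.35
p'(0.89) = 16.02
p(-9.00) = -2016.00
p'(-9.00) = 494.00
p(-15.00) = -6600.00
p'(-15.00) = 1070.00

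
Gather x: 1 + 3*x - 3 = 3*x - 2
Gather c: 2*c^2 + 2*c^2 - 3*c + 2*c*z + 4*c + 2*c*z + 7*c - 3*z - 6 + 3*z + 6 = 4*c^2 + c*(4*z + 8)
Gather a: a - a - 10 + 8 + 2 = 0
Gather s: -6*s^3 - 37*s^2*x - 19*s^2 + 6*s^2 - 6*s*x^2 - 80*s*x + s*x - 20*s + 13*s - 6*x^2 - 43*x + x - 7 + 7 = -6*s^3 + s^2*(-37*x - 13) + s*(-6*x^2 - 79*x - 7) - 6*x^2 - 42*x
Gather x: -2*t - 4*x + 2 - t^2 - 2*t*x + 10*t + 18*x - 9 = -t^2 + 8*t + x*(14 - 2*t) - 7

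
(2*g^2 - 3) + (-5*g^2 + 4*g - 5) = -3*g^2 + 4*g - 8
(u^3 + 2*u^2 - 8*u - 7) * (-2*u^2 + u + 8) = -2*u^5 - 3*u^4 + 26*u^3 + 22*u^2 - 71*u - 56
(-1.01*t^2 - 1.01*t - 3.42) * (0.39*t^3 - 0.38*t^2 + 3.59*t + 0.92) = -0.3939*t^5 - 0.0101*t^4 - 4.5759*t^3 - 3.2555*t^2 - 13.207*t - 3.1464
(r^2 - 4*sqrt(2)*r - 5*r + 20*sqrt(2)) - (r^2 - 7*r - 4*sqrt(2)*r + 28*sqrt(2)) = 2*r - 8*sqrt(2)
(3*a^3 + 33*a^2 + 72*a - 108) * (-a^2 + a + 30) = -3*a^5 - 30*a^4 + 51*a^3 + 1170*a^2 + 2052*a - 3240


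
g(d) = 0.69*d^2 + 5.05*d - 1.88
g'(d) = 1.38*d + 5.05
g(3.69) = 26.15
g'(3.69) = 10.14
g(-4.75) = -10.30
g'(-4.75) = -1.50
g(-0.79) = -5.44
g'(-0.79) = 3.96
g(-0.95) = -6.05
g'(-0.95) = 3.74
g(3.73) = 26.56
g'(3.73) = 10.20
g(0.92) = 3.35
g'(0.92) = 6.32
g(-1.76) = -8.63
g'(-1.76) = 2.62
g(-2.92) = -10.74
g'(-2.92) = 1.02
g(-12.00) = 36.88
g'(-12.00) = -11.51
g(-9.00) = 8.56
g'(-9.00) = -7.37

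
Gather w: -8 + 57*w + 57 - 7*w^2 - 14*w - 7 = -7*w^2 + 43*w + 42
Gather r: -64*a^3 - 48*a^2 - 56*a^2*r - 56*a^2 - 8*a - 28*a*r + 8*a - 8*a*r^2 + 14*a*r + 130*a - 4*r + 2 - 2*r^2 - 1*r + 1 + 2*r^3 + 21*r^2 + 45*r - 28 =-64*a^3 - 104*a^2 + 130*a + 2*r^3 + r^2*(19 - 8*a) + r*(-56*a^2 - 14*a + 40) - 25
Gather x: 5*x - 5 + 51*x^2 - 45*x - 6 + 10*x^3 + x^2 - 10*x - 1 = 10*x^3 + 52*x^2 - 50*x - 12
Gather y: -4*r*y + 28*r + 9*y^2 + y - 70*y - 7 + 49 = 28*r + 9*y^2 + y*(-4*r - 69) + 42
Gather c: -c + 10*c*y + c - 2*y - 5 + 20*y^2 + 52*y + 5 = 10*c*y + 20*y^2 + 50*y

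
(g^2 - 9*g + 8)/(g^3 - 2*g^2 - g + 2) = (g - 8)/(g^2 - g - 2)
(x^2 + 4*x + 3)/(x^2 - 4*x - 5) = (x + 3)/(x - 5)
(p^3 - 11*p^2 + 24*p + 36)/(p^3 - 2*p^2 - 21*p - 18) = (p - 6)/(p + 3)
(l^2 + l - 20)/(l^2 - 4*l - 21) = (-l^2 - l + 20)/(-l^2 + 4*l + 21)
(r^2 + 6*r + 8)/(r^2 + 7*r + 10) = (r + 4)/(r + 5)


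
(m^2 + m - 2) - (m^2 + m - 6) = 4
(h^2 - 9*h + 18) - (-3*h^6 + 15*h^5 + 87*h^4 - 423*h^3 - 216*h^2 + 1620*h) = 3*h^6 - 15*h^5 - 87*h^4 + 423*h^3 + 217*h^2 - 1629*h + 18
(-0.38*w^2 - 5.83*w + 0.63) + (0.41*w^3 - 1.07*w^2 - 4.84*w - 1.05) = 0.41*w^3 - 1.45*w^2 - 10.67*w - 0.42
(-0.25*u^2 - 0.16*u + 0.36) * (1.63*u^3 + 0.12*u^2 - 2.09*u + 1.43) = -0.4075*u^5 - 0.2908*u^4 + 1.0901*u^3 + 0.0201*u^2 - 0.9812*u + 0.5148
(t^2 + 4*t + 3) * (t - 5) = t^3 - t^2 - 17*t - 15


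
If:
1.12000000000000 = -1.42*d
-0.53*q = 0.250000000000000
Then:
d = -0.79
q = -0.47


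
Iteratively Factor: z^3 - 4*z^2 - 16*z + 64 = (z + 4)*(z^2 - 8*z + 16) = (z - 4)*(z + 4)*(z - 4)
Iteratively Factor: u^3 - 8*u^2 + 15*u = (u - 5)*(u^2 - 3*u) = (u - 5)*(u - 3)*(u)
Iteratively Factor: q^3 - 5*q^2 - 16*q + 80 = (q - 5)*(q^2 - 16) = (q - 5)*(q + 4)*(q - 4)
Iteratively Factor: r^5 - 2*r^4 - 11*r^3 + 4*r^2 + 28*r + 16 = (r - 2)*(r^4 - 11*r^2 - 18*r - 8) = (r - 2)*(r + 1)*(r^3 - r^2 - 10*r - 8) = (r - 2)*(r + 1)*(r + 2)*(r^2 - 3*r - 4) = (r - 2)*(r + 1)^2*(r + 2)*(r - 4)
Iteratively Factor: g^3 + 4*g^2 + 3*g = (g + 1)*(g^2 + 3*g) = g*(g + 1)*(g + 3)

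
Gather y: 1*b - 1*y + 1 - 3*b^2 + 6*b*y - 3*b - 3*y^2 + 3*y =-3*b^2 - 2*b - 3*y^2 + y*(6*b + 2) + 1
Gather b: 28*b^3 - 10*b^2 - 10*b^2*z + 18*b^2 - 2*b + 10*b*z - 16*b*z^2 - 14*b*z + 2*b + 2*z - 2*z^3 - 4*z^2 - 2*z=28*b^3 + b^2*(8 - 10*z) + b*(-16*z^2 - 4*z) - 2*z^3 - 4*z^2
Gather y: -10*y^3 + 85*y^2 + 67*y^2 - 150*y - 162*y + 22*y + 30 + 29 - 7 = -10*y^3 + 152*y^2 - 290*y + 52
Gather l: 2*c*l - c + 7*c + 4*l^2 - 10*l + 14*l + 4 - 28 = 6*c + 4*l^2 + l*(2*c + 4) - 24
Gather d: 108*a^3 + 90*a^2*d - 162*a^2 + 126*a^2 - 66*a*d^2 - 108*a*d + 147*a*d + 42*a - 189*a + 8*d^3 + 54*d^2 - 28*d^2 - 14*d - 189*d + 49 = 108*a^3 - 36*a^2 - 147*a + 8*d^3 + d^2*(26 - 66*a) + d*(90*a^2 + 39*a - 203) + 49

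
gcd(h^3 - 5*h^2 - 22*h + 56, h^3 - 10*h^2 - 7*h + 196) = h^2 - 3*h - 28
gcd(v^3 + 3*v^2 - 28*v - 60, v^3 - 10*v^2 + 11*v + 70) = v^2 - 3*v - 10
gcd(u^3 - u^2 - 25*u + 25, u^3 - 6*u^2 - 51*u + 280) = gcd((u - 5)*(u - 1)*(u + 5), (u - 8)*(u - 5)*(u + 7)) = u - 5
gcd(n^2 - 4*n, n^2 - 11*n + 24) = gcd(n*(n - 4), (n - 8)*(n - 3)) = 1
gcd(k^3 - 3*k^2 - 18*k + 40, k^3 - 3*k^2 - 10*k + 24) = k - 2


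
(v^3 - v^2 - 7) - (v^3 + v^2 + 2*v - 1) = -2*v^2 - 2*v - 6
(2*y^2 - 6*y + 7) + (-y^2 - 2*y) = y^2 - 8*y + 7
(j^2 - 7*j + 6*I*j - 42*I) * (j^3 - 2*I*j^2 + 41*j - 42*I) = j^5 - 7*j^4 + 4*I*j^4 + 53*j^3 - 28*I*j^3 - 371*j^2 + 204*I*j^2 + 252*j - 1428*I*j - 1764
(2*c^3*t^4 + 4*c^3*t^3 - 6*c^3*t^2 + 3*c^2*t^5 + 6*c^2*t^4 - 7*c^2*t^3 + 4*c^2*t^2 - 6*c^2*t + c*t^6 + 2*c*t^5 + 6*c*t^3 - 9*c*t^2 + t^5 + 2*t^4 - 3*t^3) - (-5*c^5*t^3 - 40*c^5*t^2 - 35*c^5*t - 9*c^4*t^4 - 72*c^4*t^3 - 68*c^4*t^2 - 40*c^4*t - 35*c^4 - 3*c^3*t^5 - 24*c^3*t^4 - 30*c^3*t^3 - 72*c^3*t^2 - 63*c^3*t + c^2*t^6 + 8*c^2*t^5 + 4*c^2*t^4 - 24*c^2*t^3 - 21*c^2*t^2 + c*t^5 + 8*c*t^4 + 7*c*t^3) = 5*c^5*t^3 + 40*c^5*t^2 + 35*c^5*t + 9*c^4*t^4 + 72*c^4*t^3 + 68*c^4*t^2 + 40*c^4*t + 35*c^4 + 3*c^3*t^5 + 26*c^3*t^4 + 34*c^3*t^3 + 66*c^3*t^2 + 63*c^3*t - c^2*t^6 - 5*c^2*t^5 + 2*c^2*t^4 + 17*c^2*t^3 + 25*c^2*t^2 - 6*c^2*t + c*t^6 + c*t^5 - 8*c*t^4 - c*t^3 - 9*c*t^2 + t^5 + 2*t^4 - 3*t^3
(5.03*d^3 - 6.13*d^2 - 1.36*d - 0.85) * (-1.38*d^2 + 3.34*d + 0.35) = -6.9414*d^5 + 25.2596*d^4 - 16.8369*d^3 - 5.5149*d^2 - 3.315*d - 0.2975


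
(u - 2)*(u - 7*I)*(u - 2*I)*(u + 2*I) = u^4 - 2*u^3 - 7*I*u^3 + 4*u^2 + 14*I*u^2 - 8*u - 28*I*u + 56*I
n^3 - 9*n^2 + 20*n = n*(n - 5)*(n - 4)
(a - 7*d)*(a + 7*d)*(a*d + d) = a^3*d + a^2*d - 49*a*d^3 - 49*d^3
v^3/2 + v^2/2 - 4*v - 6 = (v/2 + 1)*(v - 3)*(v + 2)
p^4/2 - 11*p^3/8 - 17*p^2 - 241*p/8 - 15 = (p/2 + 1/2)*(p - 8)*(p + 5/4)*(p + 3)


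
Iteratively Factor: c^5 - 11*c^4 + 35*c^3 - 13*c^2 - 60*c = (c)*(c^4 - 11*c^3 + 35*c^2 - 13*c - 60) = c*(c - 3)*(c^3 - 8*c^2 + 11*c + 20) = c*(c - 3)*(c + 1)*(c^2 - 9*c + 20) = c*(c - 5)*(c - 3)*(c + 1)*(c - 4)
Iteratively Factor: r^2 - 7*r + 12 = (r - 4)*(r - 3)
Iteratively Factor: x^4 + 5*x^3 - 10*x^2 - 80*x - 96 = (x + 4)*(x^3 + x^2 - 14*x - 24) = (x + 3)*(x + 4)*(x^2 - 2*x - 8) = (x + 2)*(x + 3)*(x + 4)*(x - 4)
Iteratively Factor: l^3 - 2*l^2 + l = (l)*(l^2 - 2*l + 1) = l*(l - 1)*(l - 1)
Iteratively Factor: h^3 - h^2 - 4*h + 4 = (h - 1)*(h^2 - 4) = (h - 1)*(h + 2)*(h - 2)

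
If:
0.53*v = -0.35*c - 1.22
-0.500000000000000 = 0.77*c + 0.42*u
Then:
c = -1.51428571428571*v - 3.48571428571429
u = 2.77619047619048*v + 5.2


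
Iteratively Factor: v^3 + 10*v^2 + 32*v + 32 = (v + 2)*(v^2 + 8*v + 16) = (v + 2)*(v + 4)*(v + 4)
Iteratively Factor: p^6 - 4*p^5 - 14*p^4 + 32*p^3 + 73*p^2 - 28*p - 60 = (p - 5)*(p^5 + p^4 - 9*p^3 - 13*p^2 + 8*p + 12) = (p - 5)*(p - 1)*(p^4 + 2*p^3 - 7*p^2 - 20*p - 12) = (p - 5)*(p - 1)*(p + 1)*(p^3 + p^2 - 8*p - 12) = (p - 5)*(p - 1)*(p + 1)*(p + 2)*(p^2 - p - 6) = (p - 5)*(p - 3)*(p - 1)*(p + 1)*(p + 2)*(p + 2)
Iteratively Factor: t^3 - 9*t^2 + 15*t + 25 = (t - 5)*(t^2 - 4*t - 5) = (t - 5)*(t + 1)*(t - 5)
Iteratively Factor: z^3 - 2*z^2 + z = (z)*(z^2 - 2*z + 1) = z*(z - 1)*(z - 1)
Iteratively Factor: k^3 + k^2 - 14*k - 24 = (k + 3)*(k^2 - 2*k - 8) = (k - 4)*(k + 3)*(k + 2)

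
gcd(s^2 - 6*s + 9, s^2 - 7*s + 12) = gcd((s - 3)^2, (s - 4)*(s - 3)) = s - 3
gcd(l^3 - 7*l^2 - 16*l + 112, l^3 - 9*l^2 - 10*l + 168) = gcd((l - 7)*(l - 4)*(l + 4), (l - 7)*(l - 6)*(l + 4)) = l^2 - 3*l - 28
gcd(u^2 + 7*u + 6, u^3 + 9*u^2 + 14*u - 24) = u + 6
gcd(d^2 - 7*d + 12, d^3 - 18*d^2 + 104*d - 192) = d - 4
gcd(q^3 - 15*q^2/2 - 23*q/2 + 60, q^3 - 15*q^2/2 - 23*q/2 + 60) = q^3 - 15*q^2/2 - 23*q/2 + 60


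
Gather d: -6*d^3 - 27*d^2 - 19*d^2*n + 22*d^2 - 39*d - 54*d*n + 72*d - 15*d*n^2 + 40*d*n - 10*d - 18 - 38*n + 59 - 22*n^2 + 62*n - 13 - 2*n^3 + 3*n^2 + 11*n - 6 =-6*d^3 + d^2*(-19*n - 5) + d*(-15*n^2 - 14*n + 23) - 2*n^3 - 19*n^2 + 35*n + 22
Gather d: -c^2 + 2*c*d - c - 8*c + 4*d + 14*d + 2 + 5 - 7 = -c^2 - 9*c + d*(2*c + 18)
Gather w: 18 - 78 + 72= 12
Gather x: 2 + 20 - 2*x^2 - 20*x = -2*x^2 - 20*x + 22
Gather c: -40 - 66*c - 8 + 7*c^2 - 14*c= 7*c^2 - 80*c - 48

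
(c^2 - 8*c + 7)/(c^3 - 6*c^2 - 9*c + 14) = 1/(c + 2)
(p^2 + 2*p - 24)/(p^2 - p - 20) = (-p^2 - 2*p + 24)/(-p^2 + p + 20)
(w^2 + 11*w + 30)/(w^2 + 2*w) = (w^2 + 11*w + 30)/(w*(w + 2))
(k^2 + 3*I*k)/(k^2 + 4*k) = (k + 3*I)/(k + 4)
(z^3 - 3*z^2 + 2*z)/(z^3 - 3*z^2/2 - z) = 2*(z - 1)/(2*z + 1)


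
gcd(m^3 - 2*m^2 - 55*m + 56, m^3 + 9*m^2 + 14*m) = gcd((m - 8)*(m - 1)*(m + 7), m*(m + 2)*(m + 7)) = m + 7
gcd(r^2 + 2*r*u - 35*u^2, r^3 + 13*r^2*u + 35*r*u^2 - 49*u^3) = r + 7*u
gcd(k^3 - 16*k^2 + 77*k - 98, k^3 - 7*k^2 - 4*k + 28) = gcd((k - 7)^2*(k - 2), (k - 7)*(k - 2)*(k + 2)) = k^2 - 9*k + 14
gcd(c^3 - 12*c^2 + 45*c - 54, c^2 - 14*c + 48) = c - 6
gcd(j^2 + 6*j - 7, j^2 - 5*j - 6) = 1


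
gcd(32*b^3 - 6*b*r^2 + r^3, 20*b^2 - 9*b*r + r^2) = -4*b + r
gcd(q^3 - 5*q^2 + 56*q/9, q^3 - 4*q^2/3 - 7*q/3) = q^2 - 7*q/3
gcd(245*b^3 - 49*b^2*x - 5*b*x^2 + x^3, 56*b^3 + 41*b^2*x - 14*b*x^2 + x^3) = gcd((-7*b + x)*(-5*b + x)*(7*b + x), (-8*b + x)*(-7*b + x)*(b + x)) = -7*b + x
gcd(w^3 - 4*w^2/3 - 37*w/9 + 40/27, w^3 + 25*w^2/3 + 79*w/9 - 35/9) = w^2 + 4*w/3 - 5/9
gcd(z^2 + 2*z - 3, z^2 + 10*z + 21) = z + 3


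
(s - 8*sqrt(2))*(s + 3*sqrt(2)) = s^2 - 5*sqrt(2)*s - 48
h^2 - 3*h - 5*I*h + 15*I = (h - 3)*(h - 5*I)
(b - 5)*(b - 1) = b^2 - 6*b + 5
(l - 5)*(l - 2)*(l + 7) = l^3 - 39*l + 70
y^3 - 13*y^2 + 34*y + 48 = (y - 8)*(y - 6)*(y + 1)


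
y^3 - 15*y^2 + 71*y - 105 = (y - 7)*(y - 5)*(y - 3)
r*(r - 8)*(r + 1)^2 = r^4 - 6*r^3 - 15*r^2 - 8*r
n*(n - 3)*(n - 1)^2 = n^4 - 5*n^3 + 7*n^2 - 3*n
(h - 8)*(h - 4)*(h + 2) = h^3 - 10*h^2 + 8*h + 64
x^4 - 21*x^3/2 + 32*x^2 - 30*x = x*(x - 6)*(x - 5/2)*(x - 2)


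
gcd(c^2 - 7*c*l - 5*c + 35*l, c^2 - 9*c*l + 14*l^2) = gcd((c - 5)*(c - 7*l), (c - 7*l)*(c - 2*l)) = c - 7*l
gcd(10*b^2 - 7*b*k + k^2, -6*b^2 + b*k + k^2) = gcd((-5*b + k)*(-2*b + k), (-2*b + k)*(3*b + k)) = 2*b - k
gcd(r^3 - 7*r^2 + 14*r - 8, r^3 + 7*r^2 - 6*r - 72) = 1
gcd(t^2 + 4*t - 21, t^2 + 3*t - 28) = t + 7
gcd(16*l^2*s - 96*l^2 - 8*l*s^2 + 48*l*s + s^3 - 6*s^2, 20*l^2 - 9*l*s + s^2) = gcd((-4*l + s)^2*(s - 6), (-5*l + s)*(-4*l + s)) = -4*l + s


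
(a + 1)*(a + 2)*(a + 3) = a^3 + 6*a^2 + 11*a + 6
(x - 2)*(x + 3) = x^2 + x - 6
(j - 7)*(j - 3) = j^2 - 10*j + 21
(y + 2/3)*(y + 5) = y^2 + 17*y/3 + 10/3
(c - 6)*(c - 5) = c^2 - 11*c + 30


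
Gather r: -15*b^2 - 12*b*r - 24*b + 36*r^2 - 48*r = -15*b^2 - 24*b + 36*r^2 + r*(-12*b - 48)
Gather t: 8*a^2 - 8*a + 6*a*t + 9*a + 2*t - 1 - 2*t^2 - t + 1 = 8*a^2 + a - 2*t^2 + t*(6*a + 1)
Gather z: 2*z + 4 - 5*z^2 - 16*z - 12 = -5*z^2 - 14*z - 8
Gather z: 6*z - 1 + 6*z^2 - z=6*z^2 + 5*z - 1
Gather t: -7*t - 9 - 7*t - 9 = -14*t - 18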